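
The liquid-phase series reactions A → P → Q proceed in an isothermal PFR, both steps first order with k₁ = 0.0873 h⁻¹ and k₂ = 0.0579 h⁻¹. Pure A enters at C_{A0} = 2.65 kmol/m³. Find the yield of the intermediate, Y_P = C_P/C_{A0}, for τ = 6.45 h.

0.353

The intermediate concentration in a first-order A→B→C sequence is C_P = k₁C_{A0}(e^(−k₁τ) − e^(−k₂τ))/(k₂−k₁).
e^(−k₁τ) = e^(−0.0873×6.45) = e^(−0.5631) = 0.5694; e^(−k₂τ) = e^(−0.3735) = 0.6884.
C_P = 0.0873×2.65/(0.0579−0.0873) × (0.5694−0.6884) = (-7.869)×(-0.1189) = 0.9356 kmol/m³.
Y_P = C_P/C_{A0} = 0.9356/2.65 = 0.353.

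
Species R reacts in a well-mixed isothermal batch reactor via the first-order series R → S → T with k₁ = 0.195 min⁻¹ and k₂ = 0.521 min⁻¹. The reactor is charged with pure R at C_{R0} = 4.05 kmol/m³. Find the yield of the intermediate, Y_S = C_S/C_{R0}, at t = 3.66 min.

The intermediate concentration in a first-order A→B→C sequence is C_S = k₁C_{R0}(e^(−k₁t) − e^(−k₂t))/(k₂−k₁).
e^(−k₁t) = e^(−0.195×3.66) = e^(−0.7137) = 0.4898; e^(−k₂t) = e^(−1.907) = 0.1485.
C_S = 0.195×4.05/(0.521−0.195) × (0.4898−0.1485) = 2.423×0.3413 = 0.8268 kmol/m³.
Y_S = C_S/C_{R0} = 0.8268/4.05 = 0.204.

0.204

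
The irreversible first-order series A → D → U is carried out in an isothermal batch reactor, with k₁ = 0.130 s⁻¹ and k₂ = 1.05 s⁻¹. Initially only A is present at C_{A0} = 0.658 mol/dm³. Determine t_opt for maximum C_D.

Setting dC_D/dt = 0 gives t_opt = ln(k₂/k₁)/(k₂−k₁).
= ln(1.05/0.130)/(1.05−0.130) = ln(8.077)/0.9200 = 2.089/0.9200 = 2.27 s.

2.27 s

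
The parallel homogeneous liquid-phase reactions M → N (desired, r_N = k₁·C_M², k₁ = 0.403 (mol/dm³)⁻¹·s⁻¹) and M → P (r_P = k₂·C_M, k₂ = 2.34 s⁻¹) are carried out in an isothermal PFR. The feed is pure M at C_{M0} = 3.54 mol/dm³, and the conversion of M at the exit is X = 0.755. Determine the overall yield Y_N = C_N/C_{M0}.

0.203

C_M = C_{M0}(1−X) = 0.8673 mol/dm³.
Along a PFR/batch, dC_P/dC_M = −r_P/(r_N+r_P) = −k₂/(k₂+k₁·C_M).
Integrating from C_{M0} to C_M: C_P = (2.34/0.403)·ln[(2.34+0.403·3.54)/(2.34+0.403·0.867)] = 5.806·ln(3.767/2.690) = 1.956 mol/dm³.
Then C_N = (C_{M0}−C_M) − C_P = 2.673 − 1.956 = 0.7170 mol/dm³.
Y_N = C_N/C_{M0} = 0.7170/3.54 = 0.203.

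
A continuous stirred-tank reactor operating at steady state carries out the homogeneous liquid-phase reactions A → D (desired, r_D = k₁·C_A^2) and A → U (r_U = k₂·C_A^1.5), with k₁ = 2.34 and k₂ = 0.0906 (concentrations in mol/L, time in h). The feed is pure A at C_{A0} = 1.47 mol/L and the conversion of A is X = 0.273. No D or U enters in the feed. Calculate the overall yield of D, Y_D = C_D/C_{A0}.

Exit C_A = C_{A0}(1−X) = 1.47×0.727 = 1.069 mol/L.
A CSTR operates uniformly at the exit composition, giving r_D = 2.673 and r_U = 0.1001 (each k·C_A^n at C_A = 1.069).
Fraction of consumed A going to D: r_D/(r_D+r_U) = 0.9639.
C_D = 0.9639·C_{A0}·X = 0.9639×1.47×0.273 = 0.387 mol/L; Y_D = C_D/C_{A0} = 0.263.

0.263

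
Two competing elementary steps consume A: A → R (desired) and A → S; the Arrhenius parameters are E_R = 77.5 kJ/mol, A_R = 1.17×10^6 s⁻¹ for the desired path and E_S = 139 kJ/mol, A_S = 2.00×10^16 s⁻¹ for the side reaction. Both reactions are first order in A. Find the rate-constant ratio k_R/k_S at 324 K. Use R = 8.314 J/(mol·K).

Since both paths have the same order in A, the concentration cancels and S_{R/S} = k_R/k_S = (A_R/A_S)·exp[(E_S−E_R)/(RT)].
(E_S−E_R)/(RT) = (139−77.5)×10³/(8.314×324) = 61500/2694 = 22.83.
k_R/k_S = (1.17×10^6/2.00×10^16)·exp(22.83) = 5.850×10^-11 × 8.227×10^9 = 0.481.
Since E_R < E_S, lowering the temperature improves selectivity toward R.

0.481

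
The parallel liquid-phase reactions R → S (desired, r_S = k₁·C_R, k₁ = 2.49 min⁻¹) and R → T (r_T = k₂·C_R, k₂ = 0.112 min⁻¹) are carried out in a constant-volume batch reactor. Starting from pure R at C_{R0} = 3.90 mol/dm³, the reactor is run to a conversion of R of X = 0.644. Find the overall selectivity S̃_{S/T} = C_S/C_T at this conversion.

22.2

C_R = C_{R0}(1−X) = 1.388 mol/dm³.
Both paths are first order in R, so the instantaneous fraction to S is constant: dC_S/d(−C_R) = k₁/(k₁+k₂) = 0.9570.
C_S = 0.9570·(C_{R0}−C_R) = 0.9570×2.512 = 2.40 mol/dm³.
C_T = (C_{R0}−C_R)−C_S = 0.1081 mol/dm³; S̃_{S/T} = 2.403/0.1081 = 22.2.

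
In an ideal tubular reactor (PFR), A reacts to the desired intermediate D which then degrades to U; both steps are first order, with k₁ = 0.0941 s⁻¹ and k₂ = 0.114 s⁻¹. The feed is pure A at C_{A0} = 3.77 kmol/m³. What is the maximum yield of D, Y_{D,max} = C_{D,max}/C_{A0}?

For a first-order series the maximum intermediate yield is C_{D,max}/C_{A0} = (k₁/k₂)^[k₂/(k₂−k₁)].
= (0.0941/0.114)^(0.114/(0.114−0.0941)) = (0.8254)^(5.729) = 0.3332.

0.333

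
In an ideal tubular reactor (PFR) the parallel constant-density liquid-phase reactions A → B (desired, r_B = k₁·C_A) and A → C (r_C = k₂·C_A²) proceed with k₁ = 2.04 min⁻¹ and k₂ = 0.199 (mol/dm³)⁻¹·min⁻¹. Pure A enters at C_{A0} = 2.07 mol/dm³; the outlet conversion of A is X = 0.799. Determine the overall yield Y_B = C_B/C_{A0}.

C_A = C_{A0}(1−X) = 0.4161 mol/dm³.
Along a PFR/batch, dC_B/dC_A = −r_B/(r_B+r_C) = −k₁/(k₁+k₂·C_A).
Integrating from C_{A0} to C_A: C_B = (2.04/0.199)·ln[(2.04+0.199·2.07)/(2.04+0.199·0.416)] = 10.25·ln(2.452/2.123) = 1.478 mol/dm³.
Y_B = C_B/C_{A0} = 1.478/2.07 = 0.714.

0.714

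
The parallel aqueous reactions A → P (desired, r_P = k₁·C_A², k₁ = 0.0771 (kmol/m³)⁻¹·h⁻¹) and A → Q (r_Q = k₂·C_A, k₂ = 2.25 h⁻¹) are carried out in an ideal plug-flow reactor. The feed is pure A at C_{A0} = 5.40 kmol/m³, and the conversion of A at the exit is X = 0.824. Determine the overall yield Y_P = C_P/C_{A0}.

C_A = C_{A0}(1−X) = 0.9504 kmol/m³.
Along a PFR/batch, dC_Q/dC_A = −r_Q/(r_P+r_Q) = −k₂/(k₂+k₁·C_A).
Integrating from C_{A0} to C_A: C_Q = (2.25/0.0771)·ln[(2.25+0.0771·5.40)/(2.25+0.0771·0.950)] = 29.18·ln(2.666/2.323) = 4.019 kmol/m³.
Then C_P = (C_{A0}−C_A) − C_Q = 4.450 − 4.019 = 0.4303 kmol/m³.
Y_P = C_P/C_{A0} = 0.4303/5.40 = 0.0797.

0.0797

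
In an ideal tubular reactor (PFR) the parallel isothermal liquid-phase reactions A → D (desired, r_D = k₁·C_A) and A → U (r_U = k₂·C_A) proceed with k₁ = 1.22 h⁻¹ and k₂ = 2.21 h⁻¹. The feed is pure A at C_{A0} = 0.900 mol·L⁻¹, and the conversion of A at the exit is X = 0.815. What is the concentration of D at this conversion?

C_A = C_{A0}(1−X) = 0.1665 mol·L⁻¹.
Both paths are first order in A, so the instantaneous fraction to D is constant: dC_D/d(−C_A) = k₁/(k₁+k₂) = 0.3557.
C_D = 0.3557·(C_{A0}−C_A) = 0.3557×0.7335 = 0.261 mol·L⁻¹.

0.261 mol·L⁻¹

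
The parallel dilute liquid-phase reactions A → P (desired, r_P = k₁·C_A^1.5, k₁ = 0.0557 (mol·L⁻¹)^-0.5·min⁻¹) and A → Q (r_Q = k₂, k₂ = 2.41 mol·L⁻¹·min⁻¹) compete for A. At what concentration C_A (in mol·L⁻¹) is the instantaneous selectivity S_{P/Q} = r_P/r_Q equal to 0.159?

S_{P/Q} = (k₁/k₂)·C_A^1.5 ⇒ C_A = (S·k₂/k₁)^(1/1.5).
= (0.159×2.41/0.0557)^(0.6667) = (6.880)^(0.6667) = 3.62 mol·L⁻¹.

3.62 mol·L⁻¹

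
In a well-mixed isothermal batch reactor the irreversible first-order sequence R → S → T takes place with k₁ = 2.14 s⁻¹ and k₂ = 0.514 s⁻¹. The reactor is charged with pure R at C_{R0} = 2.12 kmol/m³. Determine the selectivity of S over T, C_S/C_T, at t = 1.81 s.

The intermediate concentration in a first-order A→B→C sequence is C_S = k₁C_{R0}(e^(−k₁t) − e^(−k₂t))/(k₂−k₁).
e^(−k₁t) = e^(−2.14×1.81) = e^(−3.873) = 0.02079; e^(−k₂t) = e^(−0.9303) = 0.3944.
C_S = 2.14×2.12/(0.514−2.14) × (0.02079−0.3944) = (-2.790)×(-0.3736) = 1.042 kmol/m³.
C_R = C_{R0}e^(−k₁t) = 0.04407 kmol/m³, so C_T = C_{R0}−C_R−C_S = 1.033 kmol/m³; C_S/C_T = 1.01.

1.01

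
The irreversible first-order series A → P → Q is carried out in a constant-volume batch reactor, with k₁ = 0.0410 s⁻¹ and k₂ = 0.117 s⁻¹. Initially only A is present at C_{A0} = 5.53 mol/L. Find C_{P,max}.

1.10 mol/L

Evaluating C_P at t_opt = ln(k₂/k₁)/(k₂−k₁) gives C_{P,max}/C_{A0} = (k₁/k₂)^[k₂/(k₂−k₁)].
= (0.0410/0.117)^(0.117/(0.117−0.0410)) = (0.3504)^(1.539) = 0.1990.
C_{P,max} = 0.1990×5.53 = 1.10 mol/L.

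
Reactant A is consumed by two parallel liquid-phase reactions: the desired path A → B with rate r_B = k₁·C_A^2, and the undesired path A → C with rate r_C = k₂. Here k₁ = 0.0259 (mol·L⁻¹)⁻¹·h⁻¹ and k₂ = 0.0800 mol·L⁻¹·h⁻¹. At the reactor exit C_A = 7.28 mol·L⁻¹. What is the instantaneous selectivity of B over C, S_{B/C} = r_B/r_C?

S_{B/C} = r_B/r_C = (k₁·C_A^2)/(k₂) = (k₁/k₂)·C_A^2.
= (0.0259×7.280^2) / (0.0800) = 1.373/0.08000 = 17.2.
Since the desired path is higher order in A, keeping C_A high (PFR or concentrated feed) favours B.

17.2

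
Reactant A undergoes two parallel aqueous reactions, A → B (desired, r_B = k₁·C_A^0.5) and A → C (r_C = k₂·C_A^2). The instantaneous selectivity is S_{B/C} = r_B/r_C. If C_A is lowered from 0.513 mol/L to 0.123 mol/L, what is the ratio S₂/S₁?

8.52

S_{B/C} = (k₁/k₂)·C_A^-1.5, so S₂/S₁ = (C_{A,2}/C_{A,1})^-1.5.
= (0.123/0.513)^(-1.5) = (0.2398)^(-1.5) = 8.52.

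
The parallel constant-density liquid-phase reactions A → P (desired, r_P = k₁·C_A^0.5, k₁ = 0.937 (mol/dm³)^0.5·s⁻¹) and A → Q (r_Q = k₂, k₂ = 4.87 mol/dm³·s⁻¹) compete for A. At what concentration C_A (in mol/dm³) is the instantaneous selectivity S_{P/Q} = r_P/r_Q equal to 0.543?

7.96 mol/dm³

S_{P/Q} = (k₁/k₂)·C_A^0.5 ⇒ C_A = (S·k₂/k₁)^(2).
= (0.543×4.87/0.937)^(2) = (2.822)^(2) = 7.96 mol/dm³.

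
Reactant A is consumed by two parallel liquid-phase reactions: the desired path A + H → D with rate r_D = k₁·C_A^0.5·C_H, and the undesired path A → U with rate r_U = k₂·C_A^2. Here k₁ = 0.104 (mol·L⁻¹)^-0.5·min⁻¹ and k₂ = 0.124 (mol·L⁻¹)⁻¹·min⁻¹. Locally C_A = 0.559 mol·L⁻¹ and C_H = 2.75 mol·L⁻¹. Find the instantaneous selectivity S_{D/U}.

5.52

S_{D/U} = r_D/r_U = (k₁·C_A^0.5·C_H)/(k₂·C_A^2) = (k₁/k₂)·C_A^-1.5·C_H.
= (0.104×0.5590^0.5×2.750) / (0.124×0.5590^2) = 0.2138/0.03875 = 5.52.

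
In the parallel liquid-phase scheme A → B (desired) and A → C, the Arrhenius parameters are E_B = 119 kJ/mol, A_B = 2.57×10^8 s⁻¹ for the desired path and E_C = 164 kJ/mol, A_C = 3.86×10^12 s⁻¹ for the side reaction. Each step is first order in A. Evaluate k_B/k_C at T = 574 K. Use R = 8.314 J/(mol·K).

0.829

k_B/k_C = (A_B/A_C)·exp[−(E_B−E_C)/(RT)] = (A_B/A_C)·exp[(E_C−E_B)/(RT)].
(E_C−E_B)/(RT) = (164−119)×10³/(8.314×574) = 45000/4772 = 9.430.
k_B/k_C = (2.57×10^8/3.86×10^12)·exp(9.430) = 6.658×10^-5 × 12451 = 0.829.
Since E_B < E_C, lowering the temperature improves selectivity toward B.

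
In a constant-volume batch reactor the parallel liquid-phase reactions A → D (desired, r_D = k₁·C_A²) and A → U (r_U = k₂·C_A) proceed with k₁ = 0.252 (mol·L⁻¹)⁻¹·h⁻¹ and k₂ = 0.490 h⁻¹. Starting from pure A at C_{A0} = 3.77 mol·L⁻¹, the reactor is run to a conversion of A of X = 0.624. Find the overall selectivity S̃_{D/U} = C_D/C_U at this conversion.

1.28

C_A = C_{A0}(1−X) = 1.418 mol·L⁻¹.
Along a PFR/batch, dC_U/dC_A = −r_U/(r_D+r_U) = −k₂/(k₂+k₁·C_A).
Integrating from C_{A0} to C_A: C_U = (0.490/0.252)·ln[(0.490+0.252·3.77)/(0.490+0.252·1.42)] = 1.944·ln(1.440/0.8472) = 1.031 mol·L⁻¹.
Then C_D = (C_{A0}−C_A) − C_U = 2.352 − 1.031 = 1.321 mol·L⁻¹.
S̃_{D/U} = C_D/C_U = 1.321/1.031 = 1.28.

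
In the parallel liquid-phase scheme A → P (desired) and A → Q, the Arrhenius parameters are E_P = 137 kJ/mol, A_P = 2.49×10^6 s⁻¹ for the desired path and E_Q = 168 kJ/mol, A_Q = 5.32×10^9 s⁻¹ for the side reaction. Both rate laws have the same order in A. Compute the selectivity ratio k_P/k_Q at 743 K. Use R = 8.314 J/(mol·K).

0.0708

With equal orders, S_{P/Q} = k_P/k_Q = (A_P/A_Q)·exp[(E_Q−E_P)/(RT)].
(E_Q−E_P)/(RT) = (168−137)×10³/(8.314×743) = 31000/6177 = 5.018.
k_P/k_Q = (2.49×10^6/5.32×10^9)·exp(5.018) = 4.680×10^-4 × 151.2 = 0.0708.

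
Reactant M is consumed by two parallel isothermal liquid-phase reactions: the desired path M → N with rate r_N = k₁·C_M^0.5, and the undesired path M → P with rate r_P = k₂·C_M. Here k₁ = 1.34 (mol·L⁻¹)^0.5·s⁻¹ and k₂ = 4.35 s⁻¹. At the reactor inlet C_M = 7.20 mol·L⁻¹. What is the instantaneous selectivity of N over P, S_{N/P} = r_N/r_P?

0.115

S_{N/P} = r_N/r_P = (k₁·C_M^0.5)/(k₂·C_M) = (k₁/k₂)·C_M^-0.5.
= (1.34×7.200^0.5) / (4.35×7.200) = 3.596/31.32 = 0.115.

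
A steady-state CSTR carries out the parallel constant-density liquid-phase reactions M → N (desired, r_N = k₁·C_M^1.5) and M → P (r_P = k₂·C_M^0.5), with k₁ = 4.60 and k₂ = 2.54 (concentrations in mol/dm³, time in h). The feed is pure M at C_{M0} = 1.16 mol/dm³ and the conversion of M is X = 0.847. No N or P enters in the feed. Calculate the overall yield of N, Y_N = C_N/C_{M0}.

Exit C_M = C_{M0}(1−X) = 1.16×0.153 = 0.1775 mol/dm³.
A CSTR operates uniformly at the exit composition, giving r_N = 0.3439 and r_P = 1.070 (each k·C_M^n at C_M = 0.1775).
Fraction of consumed M going to N: r_N/(r_N+r_P) = 0.2432.
C_N = 0.2432·C_{M0}·X = 0.2432×1.16×0.847 = 0.239 mol/dm³; Y_N = C_N/C_{M0} = 0.206.

0.206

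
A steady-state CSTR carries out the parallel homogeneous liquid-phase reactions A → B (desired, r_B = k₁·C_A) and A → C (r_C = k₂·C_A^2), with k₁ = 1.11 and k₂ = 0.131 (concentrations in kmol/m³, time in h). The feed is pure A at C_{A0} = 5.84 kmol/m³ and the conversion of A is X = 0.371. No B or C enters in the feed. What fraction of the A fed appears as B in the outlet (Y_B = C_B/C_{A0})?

0.259

Exit C_A = C_{A0}(1−X) = 5.84×0.629 = 3.673 kmol/m³.
Rates in a CSTR are evaluated at the outlet concentration: r_B = 1.11×3.673 = 4.077, r_C = 0.131×3.673^2 = 1.768.
Fraction of consumed A going to B: r_B/(r_B+r_C) = 0.6976.
C_B = 0.6976·C_{A0}·X = 0.6976×5.84×0.371 = 1.51 kmol/m³; Y_B = C_B/C_{A0} = 0.259.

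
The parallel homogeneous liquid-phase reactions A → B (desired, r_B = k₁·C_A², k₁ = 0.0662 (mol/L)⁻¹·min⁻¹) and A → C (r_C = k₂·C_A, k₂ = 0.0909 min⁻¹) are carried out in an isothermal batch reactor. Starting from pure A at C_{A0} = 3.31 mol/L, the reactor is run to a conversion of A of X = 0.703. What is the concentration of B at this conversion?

C_A = C_{A0}(1−X) = 0.9831 mol/L.
Along a PFR/batch, dC_C/dC_A = −r_C/(r_B+r_C) = −k₂/(k₂+k₁·C_A).
Integrating from C_{A0} to C_A: C_C = (0.0909/0.0662)·ln[(0.0909+0.0662·3.31)/(0.0909+0.0662·0.983)] = 1.373·ln(0.3100/0.1560) = 0.9432 mol/L.
Then C_B = (C_{A0}−C_A) − C_C = 2.327 − 0.9432 = 1.384 mol/L.

1.38 mol/L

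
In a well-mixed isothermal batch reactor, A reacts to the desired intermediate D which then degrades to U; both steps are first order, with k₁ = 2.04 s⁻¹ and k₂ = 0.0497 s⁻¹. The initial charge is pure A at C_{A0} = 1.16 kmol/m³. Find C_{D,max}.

At the optimum, C_{D,max}/C_{A0} = (k₁/k₂)^[k₂/(k₂−k₁)].
= (2.04/0.0497)^(0.0497/(0.0497−2.04)) = (41.05)^(-0.02497) = 0.9114.
C_{D,max} = 0.9114×1.16 = 1.06 kmol/m³.

1.06 kmol/m³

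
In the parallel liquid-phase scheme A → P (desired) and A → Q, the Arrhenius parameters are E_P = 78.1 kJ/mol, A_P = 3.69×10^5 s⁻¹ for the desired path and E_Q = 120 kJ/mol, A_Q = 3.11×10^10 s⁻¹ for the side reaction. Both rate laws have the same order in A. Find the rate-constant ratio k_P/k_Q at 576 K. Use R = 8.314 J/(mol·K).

k_P/k_Q = (A_P/A_Q)·exp[−(E_P−E_Q)/(RT)] = (A_P/A_Q)·exp[(E_Q−E_P)/(RT)].
(E_Q−E_P)/(RT) = (120−78.1)×10³/(8.314×576) = 41900/4789 = 8.749.
k_P/k_Q = (3.69×10^5/3.11×10^10)·exp(8.749) = 1.186×10^-5 × 6307 = 0.0748.
Since E_P < E_Q, lowering the temperature improves selectivity toward P.

0.0748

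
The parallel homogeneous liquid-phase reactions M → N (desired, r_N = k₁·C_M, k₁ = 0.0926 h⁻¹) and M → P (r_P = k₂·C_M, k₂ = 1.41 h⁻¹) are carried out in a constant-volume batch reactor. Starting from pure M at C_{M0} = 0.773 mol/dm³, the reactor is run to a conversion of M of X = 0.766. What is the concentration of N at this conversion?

0.0365 mol/dm³

C_M = C_{M0}(1−X) = 0.1809 mol/dm³.
Both paths are first order in M, so the instantaneous fraction to N is constant: dC_N/d(−C_M) = k₁/(k₁+k₂) = 0.06163.
C_N = 0.06163·(C_{M0}−C_M) = 0.06163×0.5921 = 0.0365 mol/dm³.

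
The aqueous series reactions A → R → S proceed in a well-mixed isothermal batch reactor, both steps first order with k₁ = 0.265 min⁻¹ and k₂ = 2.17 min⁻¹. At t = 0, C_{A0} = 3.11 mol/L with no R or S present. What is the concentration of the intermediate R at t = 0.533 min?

For first-order series with pure A initially, C_R(t) = k₁C_{A0}/(k₂−k₁)·(e^(−k₁t) − e^(−k₂t)).
e^(−k₁t) = e^(−0.265×0.533) = e^(−0.1412) = 0.8683; e^(−k₂t) = e^(−1.157) = 0.3146.
C_R = 0.265×3.11/(2.17−0.265) × (0.8683−0.3146) = 0.4326×0.5537 = 0.2396 mol/L.

0.240 mol/L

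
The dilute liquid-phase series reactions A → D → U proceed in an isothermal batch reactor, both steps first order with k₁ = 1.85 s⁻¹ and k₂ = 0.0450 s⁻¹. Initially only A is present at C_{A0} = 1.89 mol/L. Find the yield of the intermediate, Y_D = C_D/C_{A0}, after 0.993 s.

For first-order series with pure A initially, C_D(t) = k₁C_{A0}/(k₂−k₁)·(e^(−k₁t) − e^(−k₂t)).
e^(−k₁t) = e^(−1.85×0.993) = e^(−1.837) = 0.1593; e^(−k₂t) = e^(−0.04468) = 0.9563.
C_D = 1.85×1.89/(0.0450−1.85) × (0.1593−0.9563) = (-1.937)×(-0.7970) = 1.544 mol/L.
Y_D = C_D/C_{A0} = 1.544/1.89 = 0.817.

0.817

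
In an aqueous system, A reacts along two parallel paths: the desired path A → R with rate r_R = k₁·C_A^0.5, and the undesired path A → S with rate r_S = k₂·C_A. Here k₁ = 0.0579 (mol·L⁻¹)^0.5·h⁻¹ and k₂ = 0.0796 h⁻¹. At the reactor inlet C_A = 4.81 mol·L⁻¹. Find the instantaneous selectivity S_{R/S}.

0.332

S_{R/S} = r_R/r_S = (k₁·C_A^0.5)/(k₂·C_A) = (k₁/k₂)·C_A^-0.5.
= (0.0579×4.810^0.5) / (0.0796×4.810) = 0.1270/0.3829 = 0.332.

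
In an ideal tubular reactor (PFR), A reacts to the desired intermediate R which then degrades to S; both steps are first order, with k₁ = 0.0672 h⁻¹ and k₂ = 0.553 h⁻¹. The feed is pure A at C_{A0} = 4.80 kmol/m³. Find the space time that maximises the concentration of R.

For first-order series the maximum of C_R occurs at τ_opt = ln(k₂/k₁)/(k₂−k₁).
= ln(0.553/0.0672)/(0.553−0.0672) = ln(8.229)/0.4858 = 2.108/0.4858 = 4.34 h.

4.34 h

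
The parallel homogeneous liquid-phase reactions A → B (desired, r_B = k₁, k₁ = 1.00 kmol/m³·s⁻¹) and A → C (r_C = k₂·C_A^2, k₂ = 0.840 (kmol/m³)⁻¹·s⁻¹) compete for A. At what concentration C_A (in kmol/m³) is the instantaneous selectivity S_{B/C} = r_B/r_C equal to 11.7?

0.319 kmol/m³

S_{B/C} = (k₁/k₂)·C_A^-2 ⇒ C_A = (S·k₂/k₁)^(-0.5).
= (11.7×0.840/1.00)^(-0.5) = (9.828)^(-0.5) = 0.319 kmol/m³.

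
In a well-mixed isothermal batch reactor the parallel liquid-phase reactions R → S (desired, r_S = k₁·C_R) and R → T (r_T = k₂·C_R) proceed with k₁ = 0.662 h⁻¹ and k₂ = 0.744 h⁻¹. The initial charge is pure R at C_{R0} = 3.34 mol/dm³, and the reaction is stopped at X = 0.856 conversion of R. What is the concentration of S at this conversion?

1.35 mol/dm³

C_R = C_{R0}(1−X) = 0.4810 mol/dm³.
Both paths are first order in R, so the instantaneous fraction to S is constant: dC_S/d(−C_R) = k₁/(k₁+k₂) = 0.4708.
C_S = 0.4708·(C_{R0}−C_R) = 0.4708×2.859 = 1.35 mol/dm³.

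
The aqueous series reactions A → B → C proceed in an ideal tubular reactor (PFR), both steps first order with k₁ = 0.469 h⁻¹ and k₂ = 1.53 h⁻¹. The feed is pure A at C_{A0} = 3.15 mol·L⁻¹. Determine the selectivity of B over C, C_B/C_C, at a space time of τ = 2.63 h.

Solving the coupled first-order balances gives C_B(τ) = [k₁/(k₂−k₁)]·C_{A0}·(e^(−k₁τ) − e^(−k₂τ)).
e^(−k₁τ) = e^(−0.469×2.63) = e^(−1.233) = 0.2913; e^(−k₂τ) = e^(−4.024) = 0.01788.
C_B = 0.469×3.15/(1.53−0.469) × (0.2913−0.01788) = 1.392×0.2734 = 0.3807 mol·L⁻¹.
C_A = C_{A0}e^(−k₁τ) = 0.9175 mol·L⁻¹, so C_C = C_{A0}−C_A−C_B = 1.852 mol·L⁻¹; C_B/C_C = 0.206.

0.206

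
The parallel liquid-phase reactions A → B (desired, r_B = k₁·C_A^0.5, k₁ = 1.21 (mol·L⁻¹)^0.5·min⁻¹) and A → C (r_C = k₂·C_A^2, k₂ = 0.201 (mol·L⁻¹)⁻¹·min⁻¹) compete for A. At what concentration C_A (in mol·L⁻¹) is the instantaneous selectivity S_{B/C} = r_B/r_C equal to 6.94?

S_{B/C} = (k₁/k₂)·C_A^-1.5 ⇒ C_A = (S·k₂/k₁)^(1/(-1.5)).
= (6.94×0.201/1.21)^(-0.6667) = (1.153)^(-0.6667) = 0.910 mol·L⁻¹.

0.910 mol·L⁻¹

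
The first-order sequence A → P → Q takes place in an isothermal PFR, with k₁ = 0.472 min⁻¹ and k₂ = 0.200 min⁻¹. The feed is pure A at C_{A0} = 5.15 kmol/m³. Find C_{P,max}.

For a first-order series the maximum intermediate yield is C_{P,max}/C_{A0} = (k₁/k₂)^[k₂/(k₂−k₁)].
= (0.472/0.200)^(0.200/(0.200−0.472)) = (2.360)^(-0.7353) = 0.5319.
C_{P,max} = 0.5319×5.15 = 2.74 kmol/m³.

2.74 kmol/m³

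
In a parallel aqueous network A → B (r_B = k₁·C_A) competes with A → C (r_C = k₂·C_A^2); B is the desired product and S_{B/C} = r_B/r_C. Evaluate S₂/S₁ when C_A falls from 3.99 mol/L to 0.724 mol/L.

5.51

S_{B/C} = (k₁/k₂)·C_A⁻¹, so S₂/S₁ = (C_{A,2}/C_{A,1})⁻¹.
= 3.99/0.724 = 5.51.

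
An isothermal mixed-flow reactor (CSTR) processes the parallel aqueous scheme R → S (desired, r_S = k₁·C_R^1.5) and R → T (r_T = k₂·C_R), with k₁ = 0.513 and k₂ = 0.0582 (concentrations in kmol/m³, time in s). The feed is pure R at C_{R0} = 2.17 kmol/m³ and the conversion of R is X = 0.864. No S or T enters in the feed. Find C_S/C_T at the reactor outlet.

Exit C_R = C_{R0}(1−X) = 2.17×0.136 = 0.2951 kmol/m³.
Rates in a CSTR are evaluated at the outlet concentration: r_S = 0.513×0.2951^1.5 = 0.08225, r_T = 0.0582×0.2951 = 0.01718.
Overall selectivity = C_S/C_T = r_Sτ/(r_Tτ) = r_S/r_T = 4.79.

4.79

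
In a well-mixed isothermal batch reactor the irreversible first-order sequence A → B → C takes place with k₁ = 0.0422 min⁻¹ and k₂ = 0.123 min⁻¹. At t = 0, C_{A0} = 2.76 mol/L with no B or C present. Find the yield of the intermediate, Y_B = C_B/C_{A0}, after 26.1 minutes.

0.153

The intermediate concentration in a first-order A→B→C sequence is C_B = k₁C_{A0}(e^(−k₁t) − e^(−k₂t))/(k₂−k₁).
e^(−k₁t) = e^(−0.0422×26.1) = e^(−1.101) = 0.3324; e^(−k₂t) = e^(−3.210) = 0.04034.
C_B = 0.0422×2.76/(0.123−0.0422) × (0.3324−0.04034) = 1.441×0.2921 = 0.4210 mol/L.
Y_B = C_B/C_{A0} = 0.4210/2.76 = 0.153.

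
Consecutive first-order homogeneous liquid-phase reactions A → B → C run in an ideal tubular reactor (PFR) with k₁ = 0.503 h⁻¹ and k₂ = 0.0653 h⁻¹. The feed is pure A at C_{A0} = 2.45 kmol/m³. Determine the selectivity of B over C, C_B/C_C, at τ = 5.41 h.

Solving the coupled first-order balances gives C_B(τ) = [k₁/(k₂−k₁)]·C_{A0}·(e^(−k₁τ) − e^(−k₂τ)).
e^(−k₁τ) = e^(−0.503×5.41) = e^(−2.721) = 0.06579; e^(−k₂τ) = e^(−0.3533) = 0.7024.
C_B = 0.503×2.45/(0.0653−0.503) × (0.06579−0.7024) = (-2.816)×(-0.6366) = 1.792 kmol/m³.
C_A = C_{A0}e^(−k₁τ) = 0.1612 kmol/m³, so C_C = C_{A0}−C_A−C_B = 0.4965 kmol/m³; C_B/C_C = 3.61.

3.61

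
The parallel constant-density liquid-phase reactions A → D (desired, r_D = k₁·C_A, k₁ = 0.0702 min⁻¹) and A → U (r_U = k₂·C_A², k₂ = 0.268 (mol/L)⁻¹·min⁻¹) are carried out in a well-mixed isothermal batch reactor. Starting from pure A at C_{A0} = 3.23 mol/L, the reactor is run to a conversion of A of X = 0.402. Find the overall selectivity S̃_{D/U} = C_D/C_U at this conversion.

C_A = C_{A0}(1−X) = 1.932 mol/L.
Along a PFR/batch, dC_D/dC_A = −r_D/(r_D+r_U) = −k₁/(k₁+k₂·C_A).
Integrating from C_{A0} to C_A: C_D = (0.0702/0.268)·ln[(0.0702+0.268·3.23)/(0.0702+0.268·1.93)] = 0.2619·ln(0.9358/0.5879) = 0.1218 mol/L.
C_U = (C_{A0}−C_A)−C_D = 1.177 mol/L; S̃_{D/U} = 0.1218/1.177 = 0.104.

0.104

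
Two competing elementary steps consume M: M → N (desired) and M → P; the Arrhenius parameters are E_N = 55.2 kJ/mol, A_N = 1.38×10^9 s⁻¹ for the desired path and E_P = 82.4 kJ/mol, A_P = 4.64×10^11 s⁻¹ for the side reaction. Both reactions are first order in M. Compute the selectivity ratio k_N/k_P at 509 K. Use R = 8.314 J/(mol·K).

Since both paths have the same order in M, the concentration cancels and S_{N/P} = k_N/k_P = (A_N/A_P)·exp[(E_P−E_N)/(RT)].
(E_P−E_N)/(RT) = (82.4−55.2)×10³/(8.314×509) = 27200/4232 = 6.427.
k_N/k_P = (1.38×10^9/4.64×10^11)·exp(6.427) = 0.002974 × 618.6 = 1.84.
Since E_N < E_P, lowering the temperature improves selectivity toward N.

1.84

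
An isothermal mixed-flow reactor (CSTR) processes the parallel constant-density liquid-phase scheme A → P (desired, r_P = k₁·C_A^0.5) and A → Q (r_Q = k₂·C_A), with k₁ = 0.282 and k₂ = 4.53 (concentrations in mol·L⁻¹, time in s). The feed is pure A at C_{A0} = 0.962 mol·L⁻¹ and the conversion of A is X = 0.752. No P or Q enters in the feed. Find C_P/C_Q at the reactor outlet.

Exit C_A = C_{A0}(1−X) = 0.962×0.248 = 0.2386 mol·L⁻¹.
Rates in a CSTR are evaluated at the outlet concentration: r_P = 0.282×0.2386^0.5 = 0.1377, r_Q = 4.53×0.2386 = 1.081.
Overall selectivity = C_P/C_Q = r_Pτ/(r_Qτ) = r_P/r_Q = 0.127.

0.127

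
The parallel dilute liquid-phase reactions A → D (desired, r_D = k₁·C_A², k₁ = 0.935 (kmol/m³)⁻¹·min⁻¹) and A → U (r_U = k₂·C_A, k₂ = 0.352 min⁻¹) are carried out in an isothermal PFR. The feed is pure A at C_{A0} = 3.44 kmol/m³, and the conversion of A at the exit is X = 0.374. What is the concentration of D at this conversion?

C_A = C_{A0}(1−X) = 2.153 kmol/m³.
Along a PFR/batch, dC_U/dC_A = −r_U/(r_D+r_U) = −k₂/(k₂+k₁·C_A).
Integrating from C_{A0} to C_A: C_U = (0.352/0.935)·ln[(0.352+0.935·3.44)/(0.352+0.935·2.15)] = 0.3765·ln(3.568/2.365) = 0.1548 kmol/m³.
Then C_D = (C_{A0}−C_A) − C_U = 1.287 − 0.1548 = 1.132 kmol/m³.

1.13 kmol/m³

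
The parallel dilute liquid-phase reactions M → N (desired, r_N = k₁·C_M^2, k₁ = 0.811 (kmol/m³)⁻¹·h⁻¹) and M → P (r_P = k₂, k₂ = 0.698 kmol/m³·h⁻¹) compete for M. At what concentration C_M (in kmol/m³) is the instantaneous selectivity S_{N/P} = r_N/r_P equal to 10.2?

2.96 kmol/m³

S_{N/P} = (k₁/k₂)·C_M^2 ⇒ C_M = (S·k₂/k₁)^(0.5).
= (10.2×0.698/0.811)^(0.5) = (8.779)^(0.5) = 2.96 kmol/m³.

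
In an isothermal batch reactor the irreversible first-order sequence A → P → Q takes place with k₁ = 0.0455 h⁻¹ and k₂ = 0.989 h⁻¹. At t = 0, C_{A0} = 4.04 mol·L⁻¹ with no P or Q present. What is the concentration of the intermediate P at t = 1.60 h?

For first-order series with pure A initially, C_P(t) = k₁C_{A0}/(k₂−k₁)·(e^(−k₁t) − e^(−k₂t)).
e^(−k₁t) = e^(−0.0455×1.60) = e^(−0.07280) = 0.9298; e^(−k₂t) = e^(−1.582) = 0.2055.
C_P = 0.0455×4.04/(0.989−0.0455) × (0.9298−0.2055) = 0.1948×0.7243 = 0.1411 mol·L⁻¹.

0.141 mol·L⁻¹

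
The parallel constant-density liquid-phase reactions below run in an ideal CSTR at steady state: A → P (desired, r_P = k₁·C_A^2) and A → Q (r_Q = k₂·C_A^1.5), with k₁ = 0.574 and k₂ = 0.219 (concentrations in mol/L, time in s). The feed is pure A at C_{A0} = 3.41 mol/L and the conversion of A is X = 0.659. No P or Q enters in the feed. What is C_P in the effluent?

Exit C_A = C_{A0}(1−X) = 3.41×0.341 = 1.163 mol/L.
Rates in a CSTR are evaluated at the outlet concentration: r_P = 0.574×1.163^2 = 0.7761, r_Q = 0.219×1.163^1.5 = 0.2746.
Fraction of consumed A going to P: r_P/(r_P+r_Q) = 0.7387.
C_P = 0.7387·C_{A0}·X = 0.7387×3.41×0.659 = 1.66 mol/L.

1.66 mol/L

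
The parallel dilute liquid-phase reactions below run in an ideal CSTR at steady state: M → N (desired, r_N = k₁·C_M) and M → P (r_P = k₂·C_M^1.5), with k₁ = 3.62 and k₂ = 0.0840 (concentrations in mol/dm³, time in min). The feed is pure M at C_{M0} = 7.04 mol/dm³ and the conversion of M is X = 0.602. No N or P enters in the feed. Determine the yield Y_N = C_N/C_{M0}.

0.579

Exit C_M = C_{M0}(1−X) = 7.04×0.398 = 2.802 mol/dm³.
Rates in a CSTR are evaluated at the outlet concentration: r_N = 3.62×2.802 = 10.14, r_P = 0.0840×2.802^1.5 = 0.3940.
Fraction of consumed M going to N: r_N/(r_N+r_P) = 0.9626.
C_N = 0.9626·C_{M0}·X = 0.9626×7.04×0.602 = 4.08 mol/dm³; Y_N = C_N/C_{M0} = 0.579.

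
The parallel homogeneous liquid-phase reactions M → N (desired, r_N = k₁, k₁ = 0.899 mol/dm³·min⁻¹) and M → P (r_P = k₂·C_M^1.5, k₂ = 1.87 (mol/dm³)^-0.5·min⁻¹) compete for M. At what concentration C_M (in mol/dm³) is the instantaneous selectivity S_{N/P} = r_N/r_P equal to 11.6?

S_{N/P} = (k₁/k₂)·C_M^-1.5 ⇒ C_M = (S·k₂/k₁)^(1/(-1.5)).
= (11.6×1.87/0.899)^(-0.6667) = (24.13)^(-0.6667) = 0.120 mol/dm³.

0.120 mol/dm³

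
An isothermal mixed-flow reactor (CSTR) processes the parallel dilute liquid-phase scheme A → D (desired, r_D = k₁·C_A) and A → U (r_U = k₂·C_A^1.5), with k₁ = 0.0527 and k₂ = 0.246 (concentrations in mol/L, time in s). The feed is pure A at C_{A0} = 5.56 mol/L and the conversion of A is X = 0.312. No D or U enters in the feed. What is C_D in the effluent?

0.171 mol/L

Exit C_A = C_{A0}(1−X) = 5.56×0.688 = 3.825 mol/L.
Rates in a CSTR are evaluated at the outlet concentration: r_D = 0.0527×3.825 = 0.2016, r_U = 0.246×3.825^1.5 = 1.840.
Fraction of consumed A going to D: r_D/(r_D+r_U) = 0.09872.
C_D = 0.09872·C_{A0}·X = 0.09872×5.56×0.312 = 0.171 mol/L.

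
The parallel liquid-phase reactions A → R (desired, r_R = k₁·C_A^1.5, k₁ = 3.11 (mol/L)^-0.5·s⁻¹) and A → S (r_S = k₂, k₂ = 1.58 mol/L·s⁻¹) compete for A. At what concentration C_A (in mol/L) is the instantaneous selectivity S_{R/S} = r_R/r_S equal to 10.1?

S_{R/S} = (k₁/k₂)·C_A^1.5 ⇒ C_A = (S·k₂/k₁)^(1/1.5).
= (10.1×1.58/3.11)^(0.6667) = (5.131)^(0.6667) = 2.97 mol/L.

2.97 mol/L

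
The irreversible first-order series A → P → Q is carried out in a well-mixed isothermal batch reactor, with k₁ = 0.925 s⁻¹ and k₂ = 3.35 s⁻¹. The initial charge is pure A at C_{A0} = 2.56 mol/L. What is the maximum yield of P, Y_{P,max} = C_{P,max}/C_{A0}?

0.169

Evaluating C_P at t_opt = ln(k₂/k₁)/(k₂−k₁) gives C_{P,max}/C_{A0} = (k₁/k₂)^[k₂/(k₂−k₁)].
= (0.925/3.35)^(3.35/(3.35−0.925)) = (0.2761)^(1.381) = 0.1690.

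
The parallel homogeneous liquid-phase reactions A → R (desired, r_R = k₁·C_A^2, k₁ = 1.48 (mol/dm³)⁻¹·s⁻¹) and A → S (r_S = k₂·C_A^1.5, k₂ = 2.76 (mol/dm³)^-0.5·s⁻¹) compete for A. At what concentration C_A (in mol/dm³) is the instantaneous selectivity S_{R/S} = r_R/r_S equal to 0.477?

S_{R/S} = (k₁/k₂)·C_A^0.5 ⇒ C_A = (S·k₂/k₁)^(2).
= (0.477×2.76/1.48)^(2) = (0.8895)^(2) = 0.791 mol/dm³.

0.791 mol/dm³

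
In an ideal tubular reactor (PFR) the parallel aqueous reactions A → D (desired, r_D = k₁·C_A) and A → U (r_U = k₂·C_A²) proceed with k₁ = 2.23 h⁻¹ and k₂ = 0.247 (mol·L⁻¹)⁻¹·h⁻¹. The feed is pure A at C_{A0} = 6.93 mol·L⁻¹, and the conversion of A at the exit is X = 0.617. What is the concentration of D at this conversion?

2.82 mol·L⁻¹

C_A = C_{A0}(1−X) = 2.654 mol·L⁻¹.
Along a PFR/batch, dC_D/dC_A = −r_D/(r_D+r_U) = −k₁/(k₁+k₂·C_A).
Integrating from C_{A0} to C_A: C_D = (2.23/0.247)·ln[(2.23+0.247·6.93)/(2.23+0.247·2.65)] = 9.028·ln(3.942/2.886) = 2.816 mol·L⁻¹.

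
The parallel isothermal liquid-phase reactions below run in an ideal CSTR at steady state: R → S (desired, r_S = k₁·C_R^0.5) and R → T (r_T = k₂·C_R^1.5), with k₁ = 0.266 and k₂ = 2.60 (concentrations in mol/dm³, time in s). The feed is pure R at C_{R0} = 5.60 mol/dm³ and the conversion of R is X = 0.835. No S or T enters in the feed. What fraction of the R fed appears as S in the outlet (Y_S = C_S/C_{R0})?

Exit C_R = C_{R0}(1−X) = 5.60×0.165 = 0.9240 mol/dm³.
A CSTR operates uniformly at the exit composition, giving r_S = 0.2557 and r_T = 2.309 (each k·C_R^n at C_R = 0.9240).
Fraction of consumed R going to S: r_S/(r_S+r_T) = 0.09969.
C_S = 0.09969·C_{R0}·X = 0.09969×5.60×0.835 = 0.466 mol/dm³; Y_S = C_S/C_{R0} = 0.0832.

0.0832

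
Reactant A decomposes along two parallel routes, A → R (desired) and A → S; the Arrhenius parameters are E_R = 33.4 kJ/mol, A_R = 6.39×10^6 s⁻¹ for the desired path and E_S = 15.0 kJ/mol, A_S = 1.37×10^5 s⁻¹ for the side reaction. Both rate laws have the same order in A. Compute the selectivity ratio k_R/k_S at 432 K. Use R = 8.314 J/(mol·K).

k_R/k_S = (A_R/A_S)·exp[−(E_R−E_S)/(RT)] = (A_R/A_S)·exp[(E_S−E_R)/(RT)].
(E_S−E_R)/(RT) = (15.0−33.4)×10³/(8.314×432) = -18400/3592 = -5.123.
k_R/k_S = (6.39×10^6/1.37×10^5)·exp(-5.123) = 46.64 × 0.005958 = 0.278.

0.278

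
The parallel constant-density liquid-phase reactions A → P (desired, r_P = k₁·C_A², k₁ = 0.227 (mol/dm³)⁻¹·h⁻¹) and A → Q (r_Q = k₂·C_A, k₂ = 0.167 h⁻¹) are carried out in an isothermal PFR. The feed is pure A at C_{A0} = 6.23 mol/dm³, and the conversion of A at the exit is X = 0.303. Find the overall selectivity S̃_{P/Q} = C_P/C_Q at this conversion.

C_A = C_{A0}(1−X) = 4.342 mol/dm³.
Along a PFR/batch, dC_Q/dC_A = −r_Q/(r_P+r_Q) = −k₂/(k₂+k₁·C_A).
Integrating from C_{A0} to C_A: C_Q = (0.167/0.227)·ln[(0.167+0.227·6.23)/(0.167+0.227·4.34)] = 0.7357·ln(1.581/1.153) = 0.2325 mol/dm³.
Then C_P = (C_{A0}−C_A) − C_Q = 1.888 − 0.2325 = 1.655 mol/dm³.
S̃_{P/Q} = C_P/C_Q = 1.655/0.2325 = 7.12.

7.12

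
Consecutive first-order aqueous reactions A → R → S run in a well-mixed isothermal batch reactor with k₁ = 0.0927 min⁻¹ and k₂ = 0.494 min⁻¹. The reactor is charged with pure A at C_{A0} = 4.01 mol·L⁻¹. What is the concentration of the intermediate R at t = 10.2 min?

0.354 mol·L⁻¹

The intermediate concentration in a first-order A→B→C sequence is C_R = k₁C_{A0}(e^(−k₁t) − e^(−k₂t))/(k₂−k₁).
e^(−k₁t) = e^(−0.0927×10.2) = e^(−0.9455) = 0.3885; e^(−k₂t) = e^(−5.039) = 0.006482.
C_R = 0.0927×4.01/(0.494−0.0927) × (0.3885−0.006482) = 0.9263×0.3820 = 0.3538 mol·L⁻¹.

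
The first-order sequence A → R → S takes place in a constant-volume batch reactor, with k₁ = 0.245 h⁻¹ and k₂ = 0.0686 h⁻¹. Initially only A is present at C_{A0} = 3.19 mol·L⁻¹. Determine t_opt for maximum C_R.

Setting dC_R/dt = 0 gives t_opt = ln(k₂/k₁)/(k₂−k₁).
= ln(0.0686/0.245)/(0.0686−0.245) = ln(0.2800)/-0.1764 = -1.273/-0.1764 = 7.22 h.

7.22 h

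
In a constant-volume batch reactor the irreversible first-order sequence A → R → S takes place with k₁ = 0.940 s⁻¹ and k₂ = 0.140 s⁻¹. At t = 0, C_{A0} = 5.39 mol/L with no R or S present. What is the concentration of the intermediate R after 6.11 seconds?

2.67 mol/L

For first-order series with pure A initially, C_R(t) = k₁C_{A0}/(k₂−k₁)·(e^(−k₁t) − e^(−k₂t)).
e^(−k₁t) = e^(−0.940×6.11) = e^(−5.743) = 0.003204; e^(−k₂t) = e^(−0.8554) = 0.4251.
C_R = 0.940×5.39/(0.140−0.940) × (0.003204−0.4251) = (-6.333)×(-0.4219) = 2.672 mol/L.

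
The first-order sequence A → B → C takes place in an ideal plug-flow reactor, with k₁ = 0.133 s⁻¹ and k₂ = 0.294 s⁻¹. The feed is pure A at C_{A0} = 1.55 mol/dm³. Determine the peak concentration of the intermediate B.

0.364 mol/dm³

For a first-order series the maximum intermediate yield is C_{B,max}/C_{A0} = (k₁/k₂)^[k₂/(k₂−k₁)].
= (0.133/0.294)^(0.294/(0.294−0.133)) = (0.4524)^(1.826) = 0.2349.
C_{B,max} = 0.2349×1.55 = 0.364 mol/dm³.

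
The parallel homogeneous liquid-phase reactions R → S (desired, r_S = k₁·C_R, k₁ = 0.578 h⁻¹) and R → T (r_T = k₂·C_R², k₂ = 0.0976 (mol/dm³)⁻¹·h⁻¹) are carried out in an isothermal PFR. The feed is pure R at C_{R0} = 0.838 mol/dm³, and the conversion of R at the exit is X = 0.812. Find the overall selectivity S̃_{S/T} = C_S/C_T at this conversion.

12.0

C_R = C_{R0}(1−X) = 0.1575 mol/dm³.
Along a PFR/batch, dC_S/dC_R = −r_S/(r_S+r_T) = −k₁/(k₁+k₂·C_R).
Integrating from C_{R0} to C_R: C_S = (0.578/0.0976)·ln[(0.578+0.0976·0.838)/(0.578+0.0976·0.158)] = 5.922·ln(0.6598/0.5934) = 0.6283 mol/dm³.
C_T = (C_{R0}−C_R)−C_S = 0.05217 mol/dm³; S̃_{S/T} = 0.6283/0.05217 = 12.0.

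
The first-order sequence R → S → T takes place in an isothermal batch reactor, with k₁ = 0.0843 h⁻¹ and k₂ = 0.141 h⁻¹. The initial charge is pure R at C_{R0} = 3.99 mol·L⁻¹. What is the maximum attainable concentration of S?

For a first-order series the maximum intermediate yield is C_{S,max}/C_{R0} = (k₁/k₂)^[k₂/(k₂−k₁)].
= (0.0843/0.141)^(0.141/(0.141−0.0843)) = (0.5979)^(2.487) = 0.2783.
C_{S,max} = 0.2783×3.99 = 1.11 mol·L⁻¹.

1.11 mol·L⁻¹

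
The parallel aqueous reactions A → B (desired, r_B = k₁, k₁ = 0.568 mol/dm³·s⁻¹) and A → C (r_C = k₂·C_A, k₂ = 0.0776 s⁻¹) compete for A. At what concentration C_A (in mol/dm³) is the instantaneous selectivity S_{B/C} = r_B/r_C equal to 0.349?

S_{B/C} = (k₁/k₂)·C_A⁻¹ ⇒ C_A = (S·k₂/k₁)^(-1).
= (0.349×0.0776/0.568)^(-1) = (0.04768)^(-1) = 21.0 mol/dm³.

21.0 mol/dm³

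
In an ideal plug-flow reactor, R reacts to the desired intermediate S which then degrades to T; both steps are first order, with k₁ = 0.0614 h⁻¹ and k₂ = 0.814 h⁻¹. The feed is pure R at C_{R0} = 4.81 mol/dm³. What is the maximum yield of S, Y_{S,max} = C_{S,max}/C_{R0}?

For a first-order series the maximum intermediate yield is C_{S,max}/C_{R0} = (k₁/k₂)^[k₂/(k₂−k₁)].
= (0.0614/0.814)^(0.814/(0.814−0.0614)) = (0.07543)^(1.082) = 0.06109.

0.0611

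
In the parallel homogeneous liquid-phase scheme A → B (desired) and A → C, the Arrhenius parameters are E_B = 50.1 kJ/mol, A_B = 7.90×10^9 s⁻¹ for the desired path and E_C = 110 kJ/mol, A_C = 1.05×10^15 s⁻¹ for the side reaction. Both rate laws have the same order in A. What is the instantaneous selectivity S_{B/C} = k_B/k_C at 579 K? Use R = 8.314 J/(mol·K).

1.91

Since both paths have the same order in A, the concentration cancels and S_{B/C} = k_B/k_C = (A_B/A_C)·exp[(E_C−E_B)/(RT)].
(E_C−E_B)/(RT) = (110−50.1)×10³/(8.314×579) = 59900/4814 = 12.44.
k_B/k_C = (7.90×10^9/1.05×10^15)·exp(12.44) = 7.524×10^-6 × 2.536×10^5 = 1.91.
Since E_B < E_C, lowering the temperature improves selectivity toward B.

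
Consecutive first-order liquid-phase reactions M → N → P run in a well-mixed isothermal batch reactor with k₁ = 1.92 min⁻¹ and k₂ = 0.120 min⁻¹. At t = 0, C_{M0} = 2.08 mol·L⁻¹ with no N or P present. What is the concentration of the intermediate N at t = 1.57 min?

The intermediate concentration in a first-order A→B→C sequence is C_N = k₁C_{M0}(e^(−k₁t) − e^(−k₂t))/(k₂−k₁).
e^(−k₁t) = e^(−1.92×1.57) = e^(−3.014) = 0.04908; e^(−k₂t) = e^(−0.1884) = 0.8283.
C_N = 1.92×2.08/(0.120−1.92) × (0.04908−0.8283) = (-2.219)×(-0.7792) = 1.729 mol·L⁻¹.

1.73 mol·L⁻¹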